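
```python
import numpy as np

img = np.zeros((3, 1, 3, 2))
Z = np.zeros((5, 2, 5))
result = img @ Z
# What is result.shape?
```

(3, 5, 3, 5)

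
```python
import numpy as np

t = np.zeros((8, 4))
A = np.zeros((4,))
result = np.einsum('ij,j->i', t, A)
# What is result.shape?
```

(8,)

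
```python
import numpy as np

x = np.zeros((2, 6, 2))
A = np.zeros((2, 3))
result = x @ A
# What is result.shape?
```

(2, 6, 3)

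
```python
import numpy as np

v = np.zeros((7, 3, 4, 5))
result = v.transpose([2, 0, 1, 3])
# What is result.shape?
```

(4, 7, 3, 5)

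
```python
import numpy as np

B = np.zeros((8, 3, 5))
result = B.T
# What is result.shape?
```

(5, 3, 8)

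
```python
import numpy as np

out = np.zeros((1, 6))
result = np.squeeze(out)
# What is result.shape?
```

(6,)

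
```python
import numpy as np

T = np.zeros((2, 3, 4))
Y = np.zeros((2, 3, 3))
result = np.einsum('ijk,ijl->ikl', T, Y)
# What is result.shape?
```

(2, 4, 3)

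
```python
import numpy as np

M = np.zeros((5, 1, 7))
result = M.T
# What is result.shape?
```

(7, 1, 5)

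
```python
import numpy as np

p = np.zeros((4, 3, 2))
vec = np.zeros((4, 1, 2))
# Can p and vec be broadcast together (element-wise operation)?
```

Yes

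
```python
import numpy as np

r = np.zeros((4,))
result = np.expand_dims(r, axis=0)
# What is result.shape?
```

(1, 4)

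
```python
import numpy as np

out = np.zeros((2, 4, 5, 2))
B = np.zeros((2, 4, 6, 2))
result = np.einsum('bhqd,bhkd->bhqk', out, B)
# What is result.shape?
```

(2, 4, 5, 6)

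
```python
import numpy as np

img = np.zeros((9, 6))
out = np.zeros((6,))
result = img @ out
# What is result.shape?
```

(9,)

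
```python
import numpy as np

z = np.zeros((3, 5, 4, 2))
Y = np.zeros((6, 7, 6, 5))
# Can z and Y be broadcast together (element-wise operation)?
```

No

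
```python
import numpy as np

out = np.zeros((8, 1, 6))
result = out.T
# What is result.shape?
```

(6, 1, 8)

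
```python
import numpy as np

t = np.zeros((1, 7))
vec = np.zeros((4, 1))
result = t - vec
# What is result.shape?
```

(4, 7)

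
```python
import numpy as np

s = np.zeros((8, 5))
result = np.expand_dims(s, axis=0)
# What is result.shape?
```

(1, 8, 5)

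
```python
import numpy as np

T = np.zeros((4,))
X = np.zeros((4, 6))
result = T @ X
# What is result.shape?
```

(6,)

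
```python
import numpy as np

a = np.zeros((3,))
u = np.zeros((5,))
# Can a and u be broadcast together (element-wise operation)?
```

No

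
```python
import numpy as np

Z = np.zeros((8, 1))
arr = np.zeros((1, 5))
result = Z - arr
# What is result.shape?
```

(8, 5)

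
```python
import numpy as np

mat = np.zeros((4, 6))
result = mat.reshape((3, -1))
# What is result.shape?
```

(3, 8)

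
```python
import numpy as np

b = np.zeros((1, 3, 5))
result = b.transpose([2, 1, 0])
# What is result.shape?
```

(5, 3, 1)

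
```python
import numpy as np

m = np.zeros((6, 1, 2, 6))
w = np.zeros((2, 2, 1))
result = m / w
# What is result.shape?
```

(6, 2, 2, 6)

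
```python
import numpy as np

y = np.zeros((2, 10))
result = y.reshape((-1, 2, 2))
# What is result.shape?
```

(5, 2, 2)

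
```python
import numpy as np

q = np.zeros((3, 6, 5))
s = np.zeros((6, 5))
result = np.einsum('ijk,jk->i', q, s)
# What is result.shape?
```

(3,)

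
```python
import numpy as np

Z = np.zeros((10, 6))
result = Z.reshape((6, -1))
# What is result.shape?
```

(6, 10)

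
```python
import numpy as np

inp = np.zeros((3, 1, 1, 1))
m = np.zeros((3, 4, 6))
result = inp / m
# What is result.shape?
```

(3, 3, 4, 6)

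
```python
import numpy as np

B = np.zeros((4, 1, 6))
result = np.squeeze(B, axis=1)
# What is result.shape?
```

(4, 6)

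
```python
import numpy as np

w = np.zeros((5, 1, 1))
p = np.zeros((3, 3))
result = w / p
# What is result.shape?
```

(5, 3, 3)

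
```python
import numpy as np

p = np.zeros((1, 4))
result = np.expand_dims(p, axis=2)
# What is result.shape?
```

(1, 4, 1)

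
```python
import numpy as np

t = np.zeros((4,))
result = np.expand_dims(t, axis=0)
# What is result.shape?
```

(1, 4)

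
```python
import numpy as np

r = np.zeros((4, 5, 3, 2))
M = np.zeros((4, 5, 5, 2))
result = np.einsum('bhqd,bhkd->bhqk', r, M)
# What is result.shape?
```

(4, 5, 3, 5)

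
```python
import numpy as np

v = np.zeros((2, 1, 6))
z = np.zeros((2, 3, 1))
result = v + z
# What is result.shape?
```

(2, 3, 6)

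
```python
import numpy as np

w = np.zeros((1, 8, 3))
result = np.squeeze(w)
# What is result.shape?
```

(8, 3)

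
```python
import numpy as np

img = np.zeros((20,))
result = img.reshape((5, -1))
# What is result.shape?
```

(5, 4)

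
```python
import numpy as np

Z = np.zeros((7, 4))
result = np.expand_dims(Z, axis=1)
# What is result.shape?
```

(7, 1, 4)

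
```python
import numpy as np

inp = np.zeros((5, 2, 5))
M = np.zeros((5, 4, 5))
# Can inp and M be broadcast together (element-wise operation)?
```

No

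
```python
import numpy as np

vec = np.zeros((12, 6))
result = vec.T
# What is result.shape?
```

(6, 12)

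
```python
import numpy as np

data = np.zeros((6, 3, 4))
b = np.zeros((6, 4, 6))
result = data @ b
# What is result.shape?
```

(6, 3, 6)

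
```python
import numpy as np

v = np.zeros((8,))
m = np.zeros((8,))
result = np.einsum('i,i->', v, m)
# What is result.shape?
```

()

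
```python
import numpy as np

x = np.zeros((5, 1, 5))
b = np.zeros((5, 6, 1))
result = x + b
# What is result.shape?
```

(5, 6, 5)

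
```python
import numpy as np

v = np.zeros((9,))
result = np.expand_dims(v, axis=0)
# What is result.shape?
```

(1, 9)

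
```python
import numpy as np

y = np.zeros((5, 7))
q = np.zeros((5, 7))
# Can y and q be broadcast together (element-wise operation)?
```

Yes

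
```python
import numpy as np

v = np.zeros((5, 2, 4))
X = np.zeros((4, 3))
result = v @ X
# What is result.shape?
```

(5, 2, 3)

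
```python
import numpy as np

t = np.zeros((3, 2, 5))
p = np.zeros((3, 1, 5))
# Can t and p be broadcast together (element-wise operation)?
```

Yes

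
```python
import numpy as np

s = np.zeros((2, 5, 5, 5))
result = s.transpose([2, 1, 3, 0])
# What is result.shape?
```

(5, 5, 5, 2)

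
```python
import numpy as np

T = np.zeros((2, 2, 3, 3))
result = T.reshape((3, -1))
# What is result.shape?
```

(3, 12)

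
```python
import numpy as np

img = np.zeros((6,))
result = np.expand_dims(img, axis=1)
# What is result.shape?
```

(6, 1)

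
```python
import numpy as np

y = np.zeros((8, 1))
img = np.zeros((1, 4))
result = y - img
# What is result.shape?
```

(8, 4)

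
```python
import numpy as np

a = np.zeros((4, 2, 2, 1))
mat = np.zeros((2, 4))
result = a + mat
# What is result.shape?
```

(4, 2, 2, 4)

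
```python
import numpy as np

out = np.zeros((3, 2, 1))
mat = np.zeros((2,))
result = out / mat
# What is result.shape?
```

(3, 2, 2)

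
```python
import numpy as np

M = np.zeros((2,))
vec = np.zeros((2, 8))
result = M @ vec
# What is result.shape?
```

(8,)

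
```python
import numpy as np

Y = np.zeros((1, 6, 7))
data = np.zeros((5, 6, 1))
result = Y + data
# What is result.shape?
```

(5, 6, 7)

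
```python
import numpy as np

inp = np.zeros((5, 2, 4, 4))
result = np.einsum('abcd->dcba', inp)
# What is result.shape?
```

(4, 4, 2, 5)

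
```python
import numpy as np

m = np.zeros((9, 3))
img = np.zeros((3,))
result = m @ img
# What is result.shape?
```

(9,)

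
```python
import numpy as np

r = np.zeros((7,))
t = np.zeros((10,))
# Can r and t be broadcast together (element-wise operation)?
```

No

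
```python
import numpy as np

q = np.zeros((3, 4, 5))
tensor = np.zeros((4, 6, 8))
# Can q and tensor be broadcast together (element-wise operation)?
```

No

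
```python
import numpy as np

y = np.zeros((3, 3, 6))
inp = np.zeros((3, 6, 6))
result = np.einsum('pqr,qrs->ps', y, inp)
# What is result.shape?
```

(3, 6)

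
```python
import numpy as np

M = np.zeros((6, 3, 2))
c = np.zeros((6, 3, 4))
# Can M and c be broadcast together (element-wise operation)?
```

No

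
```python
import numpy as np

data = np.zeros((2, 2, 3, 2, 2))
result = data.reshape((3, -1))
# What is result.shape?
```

(3, 16)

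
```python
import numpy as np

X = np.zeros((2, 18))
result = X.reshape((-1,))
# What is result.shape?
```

(36,)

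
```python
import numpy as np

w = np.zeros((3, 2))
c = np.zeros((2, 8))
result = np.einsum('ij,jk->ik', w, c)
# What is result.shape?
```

(3, 8)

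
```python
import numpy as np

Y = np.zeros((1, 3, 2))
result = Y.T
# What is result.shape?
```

(2, 3, 1)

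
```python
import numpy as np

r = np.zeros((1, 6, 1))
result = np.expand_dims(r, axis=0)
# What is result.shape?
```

(1, 1, 6, 1)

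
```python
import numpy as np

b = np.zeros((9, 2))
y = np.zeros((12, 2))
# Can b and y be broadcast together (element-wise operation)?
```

No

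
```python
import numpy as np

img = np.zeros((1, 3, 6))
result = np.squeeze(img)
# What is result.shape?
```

(3, 6)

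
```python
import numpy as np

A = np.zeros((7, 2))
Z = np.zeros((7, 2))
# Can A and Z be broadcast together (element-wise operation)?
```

Yes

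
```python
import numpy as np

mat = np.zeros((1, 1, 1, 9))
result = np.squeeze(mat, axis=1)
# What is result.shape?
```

(1, 1, 9)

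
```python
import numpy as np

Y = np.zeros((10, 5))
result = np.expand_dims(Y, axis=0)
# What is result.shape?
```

(1, 10, 5)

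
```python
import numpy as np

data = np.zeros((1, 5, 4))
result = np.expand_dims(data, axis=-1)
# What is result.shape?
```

(1, 5, 4, 1)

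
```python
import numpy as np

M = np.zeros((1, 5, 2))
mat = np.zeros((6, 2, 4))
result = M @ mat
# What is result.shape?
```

(6, 5, 4)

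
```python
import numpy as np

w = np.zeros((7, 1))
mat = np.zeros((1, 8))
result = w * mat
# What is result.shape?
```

(7, 8)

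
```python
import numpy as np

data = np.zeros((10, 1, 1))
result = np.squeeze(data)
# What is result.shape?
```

(10,)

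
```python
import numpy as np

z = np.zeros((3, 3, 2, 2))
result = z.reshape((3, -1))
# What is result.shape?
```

(3, 12)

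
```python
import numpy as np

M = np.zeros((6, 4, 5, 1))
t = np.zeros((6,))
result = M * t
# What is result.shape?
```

(6, 4, 5, 6)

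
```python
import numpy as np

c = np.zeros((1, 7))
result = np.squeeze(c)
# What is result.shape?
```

(7,)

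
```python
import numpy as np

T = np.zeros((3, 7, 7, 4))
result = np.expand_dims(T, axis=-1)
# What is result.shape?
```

(3, 7, 7, 4, 1)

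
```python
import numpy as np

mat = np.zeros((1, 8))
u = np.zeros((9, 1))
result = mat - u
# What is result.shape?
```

(9, 8)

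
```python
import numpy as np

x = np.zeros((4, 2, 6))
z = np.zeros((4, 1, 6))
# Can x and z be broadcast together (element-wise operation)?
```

Yes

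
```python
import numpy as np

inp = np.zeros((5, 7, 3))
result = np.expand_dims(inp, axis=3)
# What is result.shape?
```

(5, 7, 3, 1)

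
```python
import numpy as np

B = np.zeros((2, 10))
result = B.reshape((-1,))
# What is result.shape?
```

(20,)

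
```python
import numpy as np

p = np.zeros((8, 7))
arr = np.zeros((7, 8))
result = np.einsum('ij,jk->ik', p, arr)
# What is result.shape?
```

(8, 8)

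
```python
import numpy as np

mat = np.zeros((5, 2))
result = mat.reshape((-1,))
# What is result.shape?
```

(10,)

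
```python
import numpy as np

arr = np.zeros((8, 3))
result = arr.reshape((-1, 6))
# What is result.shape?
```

(4, 6)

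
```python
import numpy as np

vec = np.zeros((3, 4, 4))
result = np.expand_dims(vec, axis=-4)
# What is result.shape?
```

(1, 3, 4, 4)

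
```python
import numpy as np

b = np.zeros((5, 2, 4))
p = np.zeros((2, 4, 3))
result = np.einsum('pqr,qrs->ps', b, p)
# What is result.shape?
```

(5, 3)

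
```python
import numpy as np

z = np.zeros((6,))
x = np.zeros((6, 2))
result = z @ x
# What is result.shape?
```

(2,)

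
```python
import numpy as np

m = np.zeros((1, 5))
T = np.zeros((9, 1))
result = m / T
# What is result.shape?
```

(9, 5)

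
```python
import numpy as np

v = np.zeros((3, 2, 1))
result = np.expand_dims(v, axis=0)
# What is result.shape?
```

(1, 3, 2, 1)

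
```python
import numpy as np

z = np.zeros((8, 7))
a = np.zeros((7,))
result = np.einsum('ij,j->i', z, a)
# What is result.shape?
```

(8,)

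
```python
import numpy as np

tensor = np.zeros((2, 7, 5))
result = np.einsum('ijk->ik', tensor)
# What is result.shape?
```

(2, 5)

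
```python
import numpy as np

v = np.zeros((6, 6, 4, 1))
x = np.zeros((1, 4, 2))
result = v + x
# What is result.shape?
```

(6, 6, 4, 2)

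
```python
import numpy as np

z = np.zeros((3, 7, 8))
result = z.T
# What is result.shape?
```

(8, 7, 3)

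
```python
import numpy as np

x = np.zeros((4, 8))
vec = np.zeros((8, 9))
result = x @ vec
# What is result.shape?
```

(4, 9)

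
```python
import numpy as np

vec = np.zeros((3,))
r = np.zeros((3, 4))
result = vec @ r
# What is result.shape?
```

(4,)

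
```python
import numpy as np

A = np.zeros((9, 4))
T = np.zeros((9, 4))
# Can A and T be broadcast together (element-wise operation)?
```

Yes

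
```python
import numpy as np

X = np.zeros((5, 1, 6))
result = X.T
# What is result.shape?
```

(6, 1, 5)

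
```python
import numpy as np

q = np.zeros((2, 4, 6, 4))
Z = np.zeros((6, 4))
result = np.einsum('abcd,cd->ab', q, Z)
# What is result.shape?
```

(2, 4)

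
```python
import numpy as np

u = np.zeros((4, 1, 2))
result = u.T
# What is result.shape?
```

(2, 1, 4)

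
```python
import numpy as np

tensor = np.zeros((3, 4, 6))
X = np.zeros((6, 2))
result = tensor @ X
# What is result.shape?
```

(3, 4, 2)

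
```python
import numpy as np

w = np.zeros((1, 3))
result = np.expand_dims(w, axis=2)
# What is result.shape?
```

(1, 3, 1)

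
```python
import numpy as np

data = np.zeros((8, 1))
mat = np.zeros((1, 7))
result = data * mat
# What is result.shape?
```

(8, 7)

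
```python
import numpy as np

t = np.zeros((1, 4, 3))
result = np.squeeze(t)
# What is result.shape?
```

(4, 3)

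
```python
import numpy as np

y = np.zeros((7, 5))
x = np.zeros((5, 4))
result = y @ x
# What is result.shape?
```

(7, 4)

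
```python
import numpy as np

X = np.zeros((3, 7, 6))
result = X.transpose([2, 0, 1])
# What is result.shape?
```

(6, 3, 7)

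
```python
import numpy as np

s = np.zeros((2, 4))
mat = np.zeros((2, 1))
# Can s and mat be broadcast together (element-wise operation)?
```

Yes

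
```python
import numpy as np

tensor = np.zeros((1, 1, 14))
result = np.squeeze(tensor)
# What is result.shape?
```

(14,)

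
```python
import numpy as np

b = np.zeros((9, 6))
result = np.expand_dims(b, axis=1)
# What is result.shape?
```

(9, 1, 6)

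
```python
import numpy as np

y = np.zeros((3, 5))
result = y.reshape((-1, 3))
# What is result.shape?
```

(5, 3)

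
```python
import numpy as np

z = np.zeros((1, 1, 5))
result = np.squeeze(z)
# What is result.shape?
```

(5,)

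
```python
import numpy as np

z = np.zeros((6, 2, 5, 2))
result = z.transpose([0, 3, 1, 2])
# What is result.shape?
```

(6, 2, 2, 5)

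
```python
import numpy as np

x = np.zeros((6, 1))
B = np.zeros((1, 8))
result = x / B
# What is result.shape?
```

(6, 8)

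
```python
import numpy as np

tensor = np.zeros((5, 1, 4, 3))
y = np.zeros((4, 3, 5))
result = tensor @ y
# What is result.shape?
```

(5, 4, 4, 5)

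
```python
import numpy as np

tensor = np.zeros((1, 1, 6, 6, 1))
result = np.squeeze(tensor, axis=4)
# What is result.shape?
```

(1, 1, 6, 6)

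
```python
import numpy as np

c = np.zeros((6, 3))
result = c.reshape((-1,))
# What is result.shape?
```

(18,)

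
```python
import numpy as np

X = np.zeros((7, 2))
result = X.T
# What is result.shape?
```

(2, 7)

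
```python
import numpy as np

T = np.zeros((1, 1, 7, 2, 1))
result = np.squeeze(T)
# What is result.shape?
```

(7, 2)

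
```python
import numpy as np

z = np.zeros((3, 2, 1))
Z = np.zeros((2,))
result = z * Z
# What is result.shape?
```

(3, 2, 2)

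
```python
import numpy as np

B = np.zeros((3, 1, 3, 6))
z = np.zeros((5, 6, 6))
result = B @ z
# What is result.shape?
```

(3, 5, 3, 6)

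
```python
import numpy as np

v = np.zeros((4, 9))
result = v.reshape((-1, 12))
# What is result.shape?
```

(3, 12)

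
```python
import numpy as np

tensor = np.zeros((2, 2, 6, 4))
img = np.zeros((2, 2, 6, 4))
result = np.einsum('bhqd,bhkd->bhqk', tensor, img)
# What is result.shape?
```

(2, 2, 6, 6)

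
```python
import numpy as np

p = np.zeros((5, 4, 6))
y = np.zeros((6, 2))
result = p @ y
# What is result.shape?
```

(5, 4, 2)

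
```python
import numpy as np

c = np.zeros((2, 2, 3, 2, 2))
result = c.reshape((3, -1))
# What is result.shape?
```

(3, 16)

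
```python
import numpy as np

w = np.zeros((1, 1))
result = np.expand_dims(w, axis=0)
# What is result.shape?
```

(1, 1, 1)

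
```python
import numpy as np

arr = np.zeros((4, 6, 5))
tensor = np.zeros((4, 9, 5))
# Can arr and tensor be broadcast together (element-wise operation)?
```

No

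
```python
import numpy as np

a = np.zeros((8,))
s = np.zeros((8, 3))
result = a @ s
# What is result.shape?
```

(3,)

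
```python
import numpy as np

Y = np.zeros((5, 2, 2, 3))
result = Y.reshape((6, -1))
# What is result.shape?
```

(6, 10)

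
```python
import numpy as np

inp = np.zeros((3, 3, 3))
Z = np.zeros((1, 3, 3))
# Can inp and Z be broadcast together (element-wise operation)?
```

Yes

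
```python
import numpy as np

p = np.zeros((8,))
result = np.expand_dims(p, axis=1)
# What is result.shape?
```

(8, 1)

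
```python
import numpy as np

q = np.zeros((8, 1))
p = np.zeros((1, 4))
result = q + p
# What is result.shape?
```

(8, 4)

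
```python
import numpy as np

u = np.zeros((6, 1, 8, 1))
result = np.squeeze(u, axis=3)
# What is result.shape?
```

(6, 1, 8)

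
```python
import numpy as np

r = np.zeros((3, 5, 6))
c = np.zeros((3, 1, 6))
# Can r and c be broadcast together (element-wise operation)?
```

Yes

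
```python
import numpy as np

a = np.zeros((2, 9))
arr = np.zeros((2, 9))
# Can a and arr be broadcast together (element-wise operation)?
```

Yes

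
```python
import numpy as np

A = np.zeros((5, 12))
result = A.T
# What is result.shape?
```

(12, 5)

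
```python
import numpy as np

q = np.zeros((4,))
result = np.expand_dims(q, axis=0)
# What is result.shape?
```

(1, 4)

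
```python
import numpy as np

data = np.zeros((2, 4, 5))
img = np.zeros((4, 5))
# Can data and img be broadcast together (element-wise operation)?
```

Yes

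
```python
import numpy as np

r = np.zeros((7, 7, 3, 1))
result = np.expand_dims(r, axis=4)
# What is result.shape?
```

(7, 7, 3, 1, 1)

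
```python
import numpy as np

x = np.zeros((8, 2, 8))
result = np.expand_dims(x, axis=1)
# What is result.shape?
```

(8, 1, 2, 8)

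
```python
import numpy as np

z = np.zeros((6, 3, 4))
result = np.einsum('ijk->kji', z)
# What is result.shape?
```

(4, 3, 6)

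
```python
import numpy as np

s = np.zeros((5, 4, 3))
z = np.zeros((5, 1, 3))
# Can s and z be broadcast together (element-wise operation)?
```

Yes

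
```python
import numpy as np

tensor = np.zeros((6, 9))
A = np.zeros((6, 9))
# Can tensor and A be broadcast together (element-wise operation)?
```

Yes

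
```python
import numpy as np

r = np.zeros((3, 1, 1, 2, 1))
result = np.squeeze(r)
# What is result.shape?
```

(3, 2)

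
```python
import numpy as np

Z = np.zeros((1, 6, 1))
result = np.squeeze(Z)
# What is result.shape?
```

(6,)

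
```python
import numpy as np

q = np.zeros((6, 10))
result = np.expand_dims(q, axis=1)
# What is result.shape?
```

(6, 1, 10)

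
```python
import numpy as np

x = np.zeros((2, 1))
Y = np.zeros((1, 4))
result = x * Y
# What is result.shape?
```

(2, 4)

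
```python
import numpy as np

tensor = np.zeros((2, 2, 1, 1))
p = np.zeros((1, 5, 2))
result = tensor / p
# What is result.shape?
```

(2, 2, 5, 2)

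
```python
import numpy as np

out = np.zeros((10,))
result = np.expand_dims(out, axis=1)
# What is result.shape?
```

(10, 1)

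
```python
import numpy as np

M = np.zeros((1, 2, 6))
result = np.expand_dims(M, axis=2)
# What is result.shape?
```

(1, 2, 1, 6)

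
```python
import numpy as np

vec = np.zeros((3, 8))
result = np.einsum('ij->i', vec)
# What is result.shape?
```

(3,)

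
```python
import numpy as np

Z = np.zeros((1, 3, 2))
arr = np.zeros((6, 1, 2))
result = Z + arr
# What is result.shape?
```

(6, 3, 2)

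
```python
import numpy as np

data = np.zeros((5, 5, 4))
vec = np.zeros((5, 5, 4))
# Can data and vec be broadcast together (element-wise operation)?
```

Yes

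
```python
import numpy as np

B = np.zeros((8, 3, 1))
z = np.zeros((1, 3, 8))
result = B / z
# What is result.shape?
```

(8, 3, 8)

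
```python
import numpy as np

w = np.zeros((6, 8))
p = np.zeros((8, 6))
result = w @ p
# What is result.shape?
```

(6, 6)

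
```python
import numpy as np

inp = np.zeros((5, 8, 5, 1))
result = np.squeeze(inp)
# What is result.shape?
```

(5, 8, 5)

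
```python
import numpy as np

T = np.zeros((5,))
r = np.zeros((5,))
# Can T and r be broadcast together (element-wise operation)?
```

Yes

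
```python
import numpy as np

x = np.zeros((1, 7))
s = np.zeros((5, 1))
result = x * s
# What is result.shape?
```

(5, 7)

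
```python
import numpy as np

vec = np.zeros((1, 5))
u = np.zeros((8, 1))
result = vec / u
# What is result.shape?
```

(8, 5)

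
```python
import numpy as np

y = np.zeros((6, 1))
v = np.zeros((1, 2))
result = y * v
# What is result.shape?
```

(6, 2)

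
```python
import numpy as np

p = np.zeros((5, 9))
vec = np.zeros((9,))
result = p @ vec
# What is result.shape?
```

(5,)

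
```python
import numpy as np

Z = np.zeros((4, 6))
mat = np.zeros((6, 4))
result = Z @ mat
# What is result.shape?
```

(4, 4)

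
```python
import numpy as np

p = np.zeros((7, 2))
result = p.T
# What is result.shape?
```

(2, 7)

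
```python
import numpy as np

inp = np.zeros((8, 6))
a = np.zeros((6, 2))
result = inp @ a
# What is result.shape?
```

(8, 2)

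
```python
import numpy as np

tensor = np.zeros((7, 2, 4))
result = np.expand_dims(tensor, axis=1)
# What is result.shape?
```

(7, 1, 2, 4)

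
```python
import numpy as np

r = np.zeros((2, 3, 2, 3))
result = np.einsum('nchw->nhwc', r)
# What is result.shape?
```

(2, 2, 3, 3)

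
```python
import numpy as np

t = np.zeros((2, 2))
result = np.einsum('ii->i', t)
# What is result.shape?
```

(2,)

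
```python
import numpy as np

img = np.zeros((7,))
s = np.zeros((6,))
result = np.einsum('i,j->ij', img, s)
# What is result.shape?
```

(7, 6)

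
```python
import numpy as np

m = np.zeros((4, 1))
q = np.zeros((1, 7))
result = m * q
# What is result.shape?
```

(4, 7)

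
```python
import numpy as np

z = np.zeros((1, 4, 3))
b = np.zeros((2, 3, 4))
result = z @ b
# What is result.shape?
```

(2, 4, 4)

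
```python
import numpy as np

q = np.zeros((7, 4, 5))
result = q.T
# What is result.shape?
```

(5, 4, 7)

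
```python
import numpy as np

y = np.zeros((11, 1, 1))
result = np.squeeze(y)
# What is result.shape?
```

(11,)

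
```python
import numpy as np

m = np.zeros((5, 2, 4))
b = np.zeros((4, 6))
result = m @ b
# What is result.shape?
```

(5, 2, 6)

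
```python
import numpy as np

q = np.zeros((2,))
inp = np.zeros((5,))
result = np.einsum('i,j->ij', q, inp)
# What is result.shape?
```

(2, 5)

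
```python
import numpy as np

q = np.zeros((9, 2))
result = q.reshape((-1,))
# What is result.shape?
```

(18,)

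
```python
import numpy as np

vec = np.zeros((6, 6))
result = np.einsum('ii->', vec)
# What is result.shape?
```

()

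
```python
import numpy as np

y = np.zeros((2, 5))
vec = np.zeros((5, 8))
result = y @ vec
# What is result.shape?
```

(2, 8)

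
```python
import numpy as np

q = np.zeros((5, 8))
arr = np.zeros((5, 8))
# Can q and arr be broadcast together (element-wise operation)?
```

Yes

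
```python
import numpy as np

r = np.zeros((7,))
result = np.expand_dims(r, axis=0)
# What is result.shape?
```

(1, 7)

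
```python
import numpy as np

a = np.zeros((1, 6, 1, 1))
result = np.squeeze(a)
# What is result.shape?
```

(6,)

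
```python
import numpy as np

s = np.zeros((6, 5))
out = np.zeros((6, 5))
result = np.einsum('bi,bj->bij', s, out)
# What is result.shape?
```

(6, 5, 5)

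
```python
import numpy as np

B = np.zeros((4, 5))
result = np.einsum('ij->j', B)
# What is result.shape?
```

(5,)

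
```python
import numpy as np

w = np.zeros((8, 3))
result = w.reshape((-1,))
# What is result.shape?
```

(24,)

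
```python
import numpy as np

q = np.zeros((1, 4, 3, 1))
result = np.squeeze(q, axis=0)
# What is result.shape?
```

(4, 3, 1)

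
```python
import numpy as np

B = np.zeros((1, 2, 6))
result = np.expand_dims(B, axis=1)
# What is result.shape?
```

(1, 1, 2, 6)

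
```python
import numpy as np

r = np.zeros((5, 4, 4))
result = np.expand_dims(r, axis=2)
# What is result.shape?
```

(5, 4, 1, 4)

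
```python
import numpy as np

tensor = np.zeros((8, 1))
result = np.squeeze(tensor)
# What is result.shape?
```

(8,)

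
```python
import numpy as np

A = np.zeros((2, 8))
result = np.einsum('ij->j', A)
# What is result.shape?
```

(8,)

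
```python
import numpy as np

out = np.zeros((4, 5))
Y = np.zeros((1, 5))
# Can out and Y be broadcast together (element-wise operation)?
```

Yes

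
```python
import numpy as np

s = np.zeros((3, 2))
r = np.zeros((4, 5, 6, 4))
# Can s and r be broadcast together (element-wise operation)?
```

No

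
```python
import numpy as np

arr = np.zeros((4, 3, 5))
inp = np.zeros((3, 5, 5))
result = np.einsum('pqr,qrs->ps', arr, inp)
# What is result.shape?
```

(4, 5)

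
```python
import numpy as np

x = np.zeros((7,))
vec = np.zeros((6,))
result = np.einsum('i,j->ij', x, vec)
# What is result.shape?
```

(7, 6)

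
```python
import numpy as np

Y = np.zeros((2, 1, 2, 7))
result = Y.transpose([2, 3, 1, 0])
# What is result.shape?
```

(2, 7, 1, 2)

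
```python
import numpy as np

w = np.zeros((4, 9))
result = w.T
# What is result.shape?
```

(9, 4)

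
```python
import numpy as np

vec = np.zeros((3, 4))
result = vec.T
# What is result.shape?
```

(4, 3)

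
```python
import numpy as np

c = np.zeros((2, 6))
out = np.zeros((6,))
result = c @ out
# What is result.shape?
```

(2,)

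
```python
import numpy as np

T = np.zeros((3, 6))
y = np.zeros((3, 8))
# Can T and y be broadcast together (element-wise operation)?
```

No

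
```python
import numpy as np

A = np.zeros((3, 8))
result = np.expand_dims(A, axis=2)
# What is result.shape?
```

(3, 8, 1)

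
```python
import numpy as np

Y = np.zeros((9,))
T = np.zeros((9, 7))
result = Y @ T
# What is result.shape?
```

(7,)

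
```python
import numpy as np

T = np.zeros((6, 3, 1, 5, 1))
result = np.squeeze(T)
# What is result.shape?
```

(6, 3, 5)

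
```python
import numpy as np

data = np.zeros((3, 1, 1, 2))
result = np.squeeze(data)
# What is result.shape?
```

(3, 2)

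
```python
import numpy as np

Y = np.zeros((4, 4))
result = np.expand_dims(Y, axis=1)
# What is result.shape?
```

(4, 1, 4)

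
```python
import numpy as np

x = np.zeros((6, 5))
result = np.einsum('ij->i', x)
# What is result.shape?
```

(6,)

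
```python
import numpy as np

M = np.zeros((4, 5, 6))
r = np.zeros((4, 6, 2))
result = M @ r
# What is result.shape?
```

(4, 5, 2)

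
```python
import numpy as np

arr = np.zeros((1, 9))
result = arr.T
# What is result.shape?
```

(9, 1)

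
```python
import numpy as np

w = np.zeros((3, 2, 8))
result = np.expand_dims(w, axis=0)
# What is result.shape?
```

(1, 3, 2, 8)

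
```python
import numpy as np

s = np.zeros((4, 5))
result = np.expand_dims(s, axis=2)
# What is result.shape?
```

(4, 5, 1)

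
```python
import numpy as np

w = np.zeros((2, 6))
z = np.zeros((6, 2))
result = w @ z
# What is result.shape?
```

(2, 2)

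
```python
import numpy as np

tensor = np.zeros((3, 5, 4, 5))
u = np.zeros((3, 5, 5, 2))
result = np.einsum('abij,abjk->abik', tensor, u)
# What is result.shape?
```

(3, 5, 4, 2)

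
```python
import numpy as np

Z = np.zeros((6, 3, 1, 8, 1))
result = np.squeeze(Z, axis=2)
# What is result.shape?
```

(6, 3, 8, 1)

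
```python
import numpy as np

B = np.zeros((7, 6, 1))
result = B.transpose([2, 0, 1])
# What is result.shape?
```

(1, 7, 6)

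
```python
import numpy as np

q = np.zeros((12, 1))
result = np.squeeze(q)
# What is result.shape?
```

(12,)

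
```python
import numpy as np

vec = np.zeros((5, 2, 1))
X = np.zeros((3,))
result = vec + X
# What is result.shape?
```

(5, 2, 3)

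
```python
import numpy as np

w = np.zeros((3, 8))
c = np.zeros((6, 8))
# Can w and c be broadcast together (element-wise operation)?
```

No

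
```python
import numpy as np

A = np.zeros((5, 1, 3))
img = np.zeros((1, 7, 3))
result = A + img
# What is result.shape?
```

(5, 7, 3)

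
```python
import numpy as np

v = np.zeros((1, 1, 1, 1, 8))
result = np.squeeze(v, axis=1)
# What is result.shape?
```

(1, 1, 1, 8)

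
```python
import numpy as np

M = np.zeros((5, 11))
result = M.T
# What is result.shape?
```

(11, 5)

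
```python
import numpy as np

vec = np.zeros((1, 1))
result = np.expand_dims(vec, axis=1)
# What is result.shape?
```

(1, 1, 1)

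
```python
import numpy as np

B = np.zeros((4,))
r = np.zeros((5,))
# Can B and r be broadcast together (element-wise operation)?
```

No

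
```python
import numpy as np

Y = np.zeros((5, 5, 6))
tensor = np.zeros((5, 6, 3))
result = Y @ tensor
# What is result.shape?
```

(5, 5, 3)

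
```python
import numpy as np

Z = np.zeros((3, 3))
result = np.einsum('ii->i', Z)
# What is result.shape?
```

(3,)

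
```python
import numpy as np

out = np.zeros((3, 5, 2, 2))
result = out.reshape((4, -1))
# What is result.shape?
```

(4, 15)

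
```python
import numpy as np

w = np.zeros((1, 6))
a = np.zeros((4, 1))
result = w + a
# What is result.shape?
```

(4, 6)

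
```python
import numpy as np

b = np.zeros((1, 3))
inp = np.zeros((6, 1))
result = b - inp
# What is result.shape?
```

(6, 3)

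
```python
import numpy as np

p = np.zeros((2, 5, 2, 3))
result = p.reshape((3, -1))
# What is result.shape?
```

(3, 20)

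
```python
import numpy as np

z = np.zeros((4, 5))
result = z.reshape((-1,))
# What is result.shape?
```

(20,)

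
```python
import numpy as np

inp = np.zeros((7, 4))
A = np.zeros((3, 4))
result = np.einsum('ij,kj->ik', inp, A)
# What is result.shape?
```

(7, 3)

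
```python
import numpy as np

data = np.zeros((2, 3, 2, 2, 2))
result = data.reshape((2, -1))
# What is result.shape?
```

(2, 24)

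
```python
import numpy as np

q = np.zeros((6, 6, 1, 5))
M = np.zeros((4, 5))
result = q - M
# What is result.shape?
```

(6, 6, 4, 5)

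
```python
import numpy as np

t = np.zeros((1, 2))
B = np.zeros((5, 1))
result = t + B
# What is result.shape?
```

(5, 2)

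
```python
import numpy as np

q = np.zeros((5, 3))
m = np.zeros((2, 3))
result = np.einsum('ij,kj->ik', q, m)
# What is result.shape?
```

(5, 2)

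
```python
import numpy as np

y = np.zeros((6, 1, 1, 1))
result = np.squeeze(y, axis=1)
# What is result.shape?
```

(6, 1, 1)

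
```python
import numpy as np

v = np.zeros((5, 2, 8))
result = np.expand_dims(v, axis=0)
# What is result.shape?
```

(1, 5, 2, 8)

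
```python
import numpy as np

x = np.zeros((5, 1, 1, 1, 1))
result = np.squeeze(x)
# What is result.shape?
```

(5,)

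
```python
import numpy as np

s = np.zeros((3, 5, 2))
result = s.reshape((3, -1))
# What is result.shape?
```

(3, 10)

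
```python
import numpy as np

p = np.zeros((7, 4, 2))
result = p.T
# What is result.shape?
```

(2, 4, 7)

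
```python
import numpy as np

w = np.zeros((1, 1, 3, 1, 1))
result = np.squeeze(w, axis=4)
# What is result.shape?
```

(1, 1, 3, 1)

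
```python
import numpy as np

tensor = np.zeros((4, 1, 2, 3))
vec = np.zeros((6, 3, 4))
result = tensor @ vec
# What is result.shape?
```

(4, 6, 2, 4)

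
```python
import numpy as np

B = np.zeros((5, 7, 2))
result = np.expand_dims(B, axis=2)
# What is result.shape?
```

(5, 7, 1, 2)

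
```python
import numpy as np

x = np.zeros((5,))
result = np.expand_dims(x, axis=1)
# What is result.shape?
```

(5, 1)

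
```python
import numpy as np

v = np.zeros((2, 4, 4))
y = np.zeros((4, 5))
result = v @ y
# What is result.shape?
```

(2, 4, 5)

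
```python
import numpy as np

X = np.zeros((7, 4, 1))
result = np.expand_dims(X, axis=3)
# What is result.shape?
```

(7, 4, 1, 1)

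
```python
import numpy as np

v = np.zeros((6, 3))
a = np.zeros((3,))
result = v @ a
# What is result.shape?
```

(6,)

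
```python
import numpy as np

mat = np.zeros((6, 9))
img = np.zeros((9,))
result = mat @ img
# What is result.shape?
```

(6,)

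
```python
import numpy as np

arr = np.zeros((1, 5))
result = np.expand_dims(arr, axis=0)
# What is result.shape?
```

(1, 1, 5)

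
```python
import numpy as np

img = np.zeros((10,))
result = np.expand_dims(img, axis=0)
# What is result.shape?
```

(1, 10)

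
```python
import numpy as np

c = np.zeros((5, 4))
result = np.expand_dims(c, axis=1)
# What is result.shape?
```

(5, 1, 4)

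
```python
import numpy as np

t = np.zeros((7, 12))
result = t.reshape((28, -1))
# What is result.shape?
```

(28, 3)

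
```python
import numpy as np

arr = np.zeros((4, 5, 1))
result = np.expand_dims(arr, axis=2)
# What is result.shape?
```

(4, 5, 1, 1)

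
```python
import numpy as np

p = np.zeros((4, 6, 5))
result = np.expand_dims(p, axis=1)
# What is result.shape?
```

(4, 1, 6, 5)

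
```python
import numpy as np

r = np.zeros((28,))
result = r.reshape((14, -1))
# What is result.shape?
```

(14, 2)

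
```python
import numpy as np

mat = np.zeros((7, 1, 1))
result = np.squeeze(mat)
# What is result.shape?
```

(7,)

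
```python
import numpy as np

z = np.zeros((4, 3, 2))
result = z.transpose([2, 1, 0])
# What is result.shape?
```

(2, 3, 4)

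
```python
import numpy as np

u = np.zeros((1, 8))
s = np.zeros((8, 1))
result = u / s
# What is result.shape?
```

(8, 8)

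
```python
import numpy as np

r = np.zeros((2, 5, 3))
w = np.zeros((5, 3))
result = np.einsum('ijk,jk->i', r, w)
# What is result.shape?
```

(2,)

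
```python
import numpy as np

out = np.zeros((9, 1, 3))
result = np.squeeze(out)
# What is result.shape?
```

(9, 3)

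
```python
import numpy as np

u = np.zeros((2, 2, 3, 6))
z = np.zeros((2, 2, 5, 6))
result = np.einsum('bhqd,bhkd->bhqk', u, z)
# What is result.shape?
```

(2, 2, 3, 5)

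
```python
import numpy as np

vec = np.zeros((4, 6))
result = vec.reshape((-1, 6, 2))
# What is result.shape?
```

(2, 6, 2)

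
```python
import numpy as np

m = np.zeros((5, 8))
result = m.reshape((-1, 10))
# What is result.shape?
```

(4, 10)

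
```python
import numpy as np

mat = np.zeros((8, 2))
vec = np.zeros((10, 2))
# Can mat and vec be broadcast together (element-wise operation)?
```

No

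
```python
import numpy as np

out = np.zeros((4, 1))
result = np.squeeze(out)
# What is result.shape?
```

(4,)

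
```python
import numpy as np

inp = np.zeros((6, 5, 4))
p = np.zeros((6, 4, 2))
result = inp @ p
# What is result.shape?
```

(6, 5, 2)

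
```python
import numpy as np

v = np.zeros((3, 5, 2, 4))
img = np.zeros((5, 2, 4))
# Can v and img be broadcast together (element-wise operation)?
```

Yes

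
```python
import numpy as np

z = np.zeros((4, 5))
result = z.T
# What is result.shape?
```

(5, 4)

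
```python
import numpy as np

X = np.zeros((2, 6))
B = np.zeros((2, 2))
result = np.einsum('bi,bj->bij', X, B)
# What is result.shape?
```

(2, 6, 2)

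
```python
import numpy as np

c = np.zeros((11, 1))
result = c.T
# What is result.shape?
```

(1, 11)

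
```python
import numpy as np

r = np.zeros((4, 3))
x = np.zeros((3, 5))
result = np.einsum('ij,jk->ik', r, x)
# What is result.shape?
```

(4, 5)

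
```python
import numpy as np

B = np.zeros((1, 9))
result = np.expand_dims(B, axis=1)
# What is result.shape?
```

(1, 1, 9)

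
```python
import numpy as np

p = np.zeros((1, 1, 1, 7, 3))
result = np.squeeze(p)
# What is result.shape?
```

(7, 3)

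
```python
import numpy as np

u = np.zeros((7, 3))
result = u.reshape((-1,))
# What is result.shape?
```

(21,)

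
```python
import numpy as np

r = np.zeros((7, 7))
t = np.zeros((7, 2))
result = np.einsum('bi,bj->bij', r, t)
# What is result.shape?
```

(7, 7, 2)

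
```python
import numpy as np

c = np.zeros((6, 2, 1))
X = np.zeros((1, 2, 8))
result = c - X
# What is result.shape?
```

(6, 2, 8)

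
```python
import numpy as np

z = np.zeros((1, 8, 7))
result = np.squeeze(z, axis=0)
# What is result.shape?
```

(8, 7)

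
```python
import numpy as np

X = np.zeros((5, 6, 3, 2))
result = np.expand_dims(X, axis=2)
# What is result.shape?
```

(5, 6, 1, 3, 2)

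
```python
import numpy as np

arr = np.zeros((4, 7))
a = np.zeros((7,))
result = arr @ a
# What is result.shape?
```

(4,)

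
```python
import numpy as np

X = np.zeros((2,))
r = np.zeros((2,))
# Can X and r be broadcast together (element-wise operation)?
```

Yes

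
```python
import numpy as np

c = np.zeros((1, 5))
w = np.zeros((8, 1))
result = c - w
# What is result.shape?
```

(8, 5)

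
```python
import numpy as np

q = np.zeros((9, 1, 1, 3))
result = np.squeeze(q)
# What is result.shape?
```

(9, 3)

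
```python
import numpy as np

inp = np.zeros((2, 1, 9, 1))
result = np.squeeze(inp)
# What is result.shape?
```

(2, 9)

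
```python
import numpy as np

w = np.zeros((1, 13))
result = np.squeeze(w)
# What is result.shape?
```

(13,)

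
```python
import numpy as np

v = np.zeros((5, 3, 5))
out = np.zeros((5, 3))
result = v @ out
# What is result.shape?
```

(5, 3, 3)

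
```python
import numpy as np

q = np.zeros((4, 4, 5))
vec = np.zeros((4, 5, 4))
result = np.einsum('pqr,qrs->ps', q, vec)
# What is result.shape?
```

(4, 4)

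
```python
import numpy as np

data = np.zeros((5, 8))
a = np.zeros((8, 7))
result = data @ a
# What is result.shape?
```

(5, 7)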